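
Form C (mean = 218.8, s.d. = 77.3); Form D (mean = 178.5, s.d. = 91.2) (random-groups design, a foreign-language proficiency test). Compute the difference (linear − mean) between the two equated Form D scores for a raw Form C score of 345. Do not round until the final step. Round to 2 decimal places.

Mean-equated: 345 + (178.5 − 218.8) = 304.70
Linear-equated: (91.2/77.3)(345 − 218.8) + 178.5 = 327.393
Difference = 327.393 − 304.70 = 22.69

22.69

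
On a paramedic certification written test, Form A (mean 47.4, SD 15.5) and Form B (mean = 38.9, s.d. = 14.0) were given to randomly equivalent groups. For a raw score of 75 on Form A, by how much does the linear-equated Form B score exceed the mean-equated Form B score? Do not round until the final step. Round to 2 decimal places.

-2.67

Mean-equated: 75 + (38.9 − 47.4) = 66.50
Linear-equated: (14.0/15.5)(75 − 47.4) + 38.9 = 63.829
Difference = 63.829 − 66.50 = -2.67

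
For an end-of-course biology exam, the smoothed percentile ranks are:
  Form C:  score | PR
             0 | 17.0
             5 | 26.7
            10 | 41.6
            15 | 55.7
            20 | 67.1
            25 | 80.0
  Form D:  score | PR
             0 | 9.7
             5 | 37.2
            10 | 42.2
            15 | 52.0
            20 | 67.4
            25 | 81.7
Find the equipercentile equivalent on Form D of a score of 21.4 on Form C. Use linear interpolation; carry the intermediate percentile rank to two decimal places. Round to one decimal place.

21.2

PR of 21.4 on Form C: 67.1 + (21.4 − 20)/(25 − 20) × (80.0 − 67.1) = 70.71
On Form D, PR 70.71 falls between score 20 (PR 67.4) and 25 (PR 81.7).
Interpolate: 20 + (70.71 − 67.4)/(81.7 − 67.4) × (25 − 20) = 21.2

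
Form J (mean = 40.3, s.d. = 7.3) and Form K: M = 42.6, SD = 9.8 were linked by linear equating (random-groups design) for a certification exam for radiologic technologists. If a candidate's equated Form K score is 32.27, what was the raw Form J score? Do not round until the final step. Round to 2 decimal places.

Invert y = (SD_Y/SD_X)(x − M_X) + M_Y:
x = (SD_X/SD_Y)(y − M_Y) + M_X = (7.3/9.8)(32.27 − 42.6) + 40.3
x = 0.744898 × -10.330 + 40.3 = 32.61

32.61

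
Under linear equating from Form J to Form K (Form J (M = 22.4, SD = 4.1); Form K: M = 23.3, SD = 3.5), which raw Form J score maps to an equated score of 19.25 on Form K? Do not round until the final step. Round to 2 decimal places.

17.66

Invert y = (SD_Y/SD_X)(x − M_X) + M_Y:
x = (SD_X/SD_Y)(y − M_Y) + M_X = (4.1/3.5)(19.25 − 23.3) + 22.4
x = 1.171429 × -4.050 + 22.4 = 17.66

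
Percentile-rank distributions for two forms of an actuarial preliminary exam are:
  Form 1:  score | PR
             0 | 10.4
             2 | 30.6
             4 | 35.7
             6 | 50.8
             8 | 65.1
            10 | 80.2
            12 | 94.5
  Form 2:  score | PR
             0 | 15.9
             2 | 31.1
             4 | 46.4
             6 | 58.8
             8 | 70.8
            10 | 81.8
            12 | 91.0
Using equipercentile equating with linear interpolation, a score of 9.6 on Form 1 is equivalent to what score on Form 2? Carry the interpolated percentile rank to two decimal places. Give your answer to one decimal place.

9.2

PR of 9.6 on Form 1: 65.1 + (9.6 − 8)/(10 − 8) × (80.2 − 65.1) = 77.18
On Form 2, PR 77.18 falls between score 8 (PR 70.8) and 10 (PR 81.8).
Interpolate: 8 + (77.18 − 70.8)/(81.8 − 70.8) × (10 − 8) = 9.2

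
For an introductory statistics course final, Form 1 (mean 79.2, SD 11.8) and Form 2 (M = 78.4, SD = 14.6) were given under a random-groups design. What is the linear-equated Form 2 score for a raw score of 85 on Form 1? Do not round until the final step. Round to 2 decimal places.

85.58

Linear equating: y = (SD_Y/SD_X)(x − M_X) + M_Y
y = (14.6/11.8)(85 − 79.2) + 78.4
y = 1.237288 × 5.8 + 78.4 = 7.1763 + 78.4 = 85.58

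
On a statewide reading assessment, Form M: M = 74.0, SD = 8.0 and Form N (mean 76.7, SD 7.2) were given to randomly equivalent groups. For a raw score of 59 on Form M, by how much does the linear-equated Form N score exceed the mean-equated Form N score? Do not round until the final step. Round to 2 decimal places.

Mean-equated: 59 + (76.7 − 74.0) = 61.70
Linear-equated: (7.2/8.0)(59 − 74.0) + 76.7 = 63.200
Difference = 63.200 − 61.70 = 1.50

1.50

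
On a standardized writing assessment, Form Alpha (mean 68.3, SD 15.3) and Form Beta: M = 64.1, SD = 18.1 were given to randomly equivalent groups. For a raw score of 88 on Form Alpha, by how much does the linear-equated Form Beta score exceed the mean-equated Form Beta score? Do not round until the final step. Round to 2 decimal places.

3.61

Mean-equated: 88 + (64.1 − 68.3) = 83.80
Linear-equated: (18.1/15.3)(88 − 68.3) + 64.1 = 87.405
Difference = 87.405 − 83.80 = 3.61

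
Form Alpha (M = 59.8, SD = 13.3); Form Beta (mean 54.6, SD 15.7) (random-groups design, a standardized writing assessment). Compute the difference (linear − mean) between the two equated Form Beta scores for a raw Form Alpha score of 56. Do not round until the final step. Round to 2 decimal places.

-0.69

Mean-equated: 56 + (54.6 − 59.8) = 50.80
Linear-equated: (15.7/13.3)(56 − 59.8) + 54.6 = 50.114
Difference = 50.114 − 50.80 = -0.69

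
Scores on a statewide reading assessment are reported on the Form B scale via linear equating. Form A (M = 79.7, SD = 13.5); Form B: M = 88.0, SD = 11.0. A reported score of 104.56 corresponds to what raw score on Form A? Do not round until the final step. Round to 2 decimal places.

100.02

Invert y = (SD_Y/SD_X)(x − M_X) + M_Y:
x = (SD_X/SD_Y)(y − M_Y) + M_X = (13.5/11.0)(104.56 − 88.0) + 79.7
x = 1.227273 × 16.560 + 79.7 = 100.02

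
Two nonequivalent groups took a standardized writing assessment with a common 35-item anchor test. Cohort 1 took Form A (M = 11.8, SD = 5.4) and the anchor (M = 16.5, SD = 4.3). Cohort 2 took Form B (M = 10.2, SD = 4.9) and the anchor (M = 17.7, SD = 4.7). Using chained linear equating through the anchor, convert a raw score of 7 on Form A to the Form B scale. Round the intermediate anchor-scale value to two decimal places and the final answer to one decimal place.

5.0

Form A → anchor (Cohort 1): v = (4.3/5.4)(7 − 11.8) + 16.5 = 12.68
anchor → Form B (Cohort 2): y = (4.9/4.7)(12.68 − 17.7) + 10.2 = 5.0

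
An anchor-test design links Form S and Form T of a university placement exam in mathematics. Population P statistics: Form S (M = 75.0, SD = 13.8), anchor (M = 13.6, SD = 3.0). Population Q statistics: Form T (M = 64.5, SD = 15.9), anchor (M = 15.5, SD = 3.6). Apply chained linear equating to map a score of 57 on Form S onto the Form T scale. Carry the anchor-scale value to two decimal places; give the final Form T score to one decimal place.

Form S → anchor (Population P): v = (3.0/13.8)(57 − 75.0) + 13.6 = 9.69
anchor → Form T (Population Q): y = (15.9/3.6)(9.69 − 15.5) + 64.5 = 38.8

38.8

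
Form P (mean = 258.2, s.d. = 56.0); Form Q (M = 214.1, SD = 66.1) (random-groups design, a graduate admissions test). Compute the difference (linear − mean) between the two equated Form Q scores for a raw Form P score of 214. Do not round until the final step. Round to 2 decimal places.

Mean-equated: 214 + (214.1 − 258.2) = 169.90
Linear-equated: (66.1/56.0)(214 − 258.2) + 214.1 = 161.928
Difference = 161.928 − 169.90 = -7.97

-7.97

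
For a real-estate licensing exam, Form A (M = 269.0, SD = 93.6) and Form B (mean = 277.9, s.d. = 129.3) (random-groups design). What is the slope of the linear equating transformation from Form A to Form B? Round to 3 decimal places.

1.381

A = SD_Y / SD_X = 129.3 / 93.6 = 1.381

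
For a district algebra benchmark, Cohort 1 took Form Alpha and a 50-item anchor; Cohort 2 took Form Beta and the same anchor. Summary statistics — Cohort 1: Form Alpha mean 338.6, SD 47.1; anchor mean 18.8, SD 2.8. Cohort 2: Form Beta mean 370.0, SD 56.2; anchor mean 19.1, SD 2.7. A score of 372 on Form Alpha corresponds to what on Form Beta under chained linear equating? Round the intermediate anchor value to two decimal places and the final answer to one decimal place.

Form Alpha → anchor (Cohort 1): v = (2.8/47.1)(372 − 338.6) + 18.8 = 20.79
anchor → Form Beta (Cohort 2): y = (56.2/2.7)(20.79 − 19.1) + 370.0 = 405.2

405.2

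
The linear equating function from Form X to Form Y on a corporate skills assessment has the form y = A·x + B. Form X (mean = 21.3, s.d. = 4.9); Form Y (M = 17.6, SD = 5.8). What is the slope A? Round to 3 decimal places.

1.184

A = SD_Y / SD_X = 5.8 / 4.9 = 1.184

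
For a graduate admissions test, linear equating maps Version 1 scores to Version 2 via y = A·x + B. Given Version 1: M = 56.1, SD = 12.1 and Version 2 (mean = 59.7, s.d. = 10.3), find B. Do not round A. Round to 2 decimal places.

11.95

A = SD_Y / SD_X = 10.3 / 12.1 = 0.851240
B = M_Y − A·M_X = 59.7 − 0.851240 × 56.1 = 11.95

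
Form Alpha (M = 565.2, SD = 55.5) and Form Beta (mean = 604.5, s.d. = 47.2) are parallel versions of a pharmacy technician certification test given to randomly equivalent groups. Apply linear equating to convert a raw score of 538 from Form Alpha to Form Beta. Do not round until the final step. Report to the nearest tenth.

Linear equating: y = (SD_Y/SD_X)(x − M_X) + M_Y
y = (47.2/55.5)(538 − 565.2) + 604.5
y = 0.850450 × -27.2 + 604.5 = -23.1323 + 604.5 = 581.4

581.4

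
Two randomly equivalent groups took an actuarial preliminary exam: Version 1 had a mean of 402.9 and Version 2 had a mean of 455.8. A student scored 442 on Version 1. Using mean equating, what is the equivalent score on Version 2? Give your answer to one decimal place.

Mean equating: y = x + (M_Y − M_X) = 442 + (455.8 − 402.9) = 494.9

494.9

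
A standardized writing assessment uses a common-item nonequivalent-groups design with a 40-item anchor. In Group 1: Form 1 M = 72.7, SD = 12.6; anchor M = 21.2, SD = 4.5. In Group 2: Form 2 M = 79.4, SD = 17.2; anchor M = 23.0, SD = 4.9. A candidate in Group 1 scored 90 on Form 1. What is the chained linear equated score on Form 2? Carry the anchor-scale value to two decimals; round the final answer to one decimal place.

Form 1 → anchor (Group 1): v = (4.5/12.6)(90 − 72.7) + 21.2 = 27.38
anchor → Form 2 (Group 2): y = (17.2/4.9)(27.38 − 23.0) + 79.4 = 94.8

94.8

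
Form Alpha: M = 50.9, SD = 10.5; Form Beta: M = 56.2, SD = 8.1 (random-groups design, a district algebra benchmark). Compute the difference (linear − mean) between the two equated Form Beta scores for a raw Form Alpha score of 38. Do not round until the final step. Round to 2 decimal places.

Mean-equated: 38 + (56.2 − 50.9) = 43.30
Linear-equated: (8.1/10.5)(38 − 50.9) + 56.2 = 46.249
Difference = 46.249 − 43.30 = 2.95

2.95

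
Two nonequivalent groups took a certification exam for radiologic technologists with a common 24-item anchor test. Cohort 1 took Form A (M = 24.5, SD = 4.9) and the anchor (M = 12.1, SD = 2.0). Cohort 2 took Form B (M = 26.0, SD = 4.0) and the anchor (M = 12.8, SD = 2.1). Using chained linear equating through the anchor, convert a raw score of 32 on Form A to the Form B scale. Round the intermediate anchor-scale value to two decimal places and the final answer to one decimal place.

Form A → anchor (Cohort 1): v = (2.0/4.9)(32 − 24.5) + 12.1 = 15.16
anchor → Form B (Cohort 2): y = (4.0/2.1)(15.16 − 12.8) + 26.0 = 30.5

30.5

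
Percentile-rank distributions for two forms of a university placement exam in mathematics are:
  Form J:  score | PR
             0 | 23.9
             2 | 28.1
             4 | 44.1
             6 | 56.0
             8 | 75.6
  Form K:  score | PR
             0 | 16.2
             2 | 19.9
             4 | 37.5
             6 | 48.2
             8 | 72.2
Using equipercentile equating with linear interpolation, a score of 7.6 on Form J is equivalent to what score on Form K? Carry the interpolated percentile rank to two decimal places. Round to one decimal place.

PR of 7.6 on Form J: 56.0 + (7.6 − 6)/(8 − 6) × (75.6 − 56.0) = 71.68
On Form K, PR 71.68 falls between score 6 (PR 48.2) and 8 (PR 72.2).
Interpolate: 6 + (71.68 − 48.2)/(72.2 − 48.2) × (8 − 6) = 8.0

8.0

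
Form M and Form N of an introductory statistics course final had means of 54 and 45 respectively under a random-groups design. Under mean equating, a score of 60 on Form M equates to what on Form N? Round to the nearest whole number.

51

Mean equating: y = x + (M_Y − M_X) = 60 + (45 − 54) = 51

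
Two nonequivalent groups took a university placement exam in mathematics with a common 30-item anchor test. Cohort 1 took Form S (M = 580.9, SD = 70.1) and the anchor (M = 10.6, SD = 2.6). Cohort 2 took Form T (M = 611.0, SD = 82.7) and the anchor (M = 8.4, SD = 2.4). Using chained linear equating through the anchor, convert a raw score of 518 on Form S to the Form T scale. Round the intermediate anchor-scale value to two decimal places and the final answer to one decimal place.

Form S → anchor (Cohort 1): v = (2.6/70.1)(518 − 580.9) + 10.6 = 8.27
anchor → Form T (Cohort 2): y = (82.7/2.4)(8.27 − 8.4) + 611.0 = 606.5

606.5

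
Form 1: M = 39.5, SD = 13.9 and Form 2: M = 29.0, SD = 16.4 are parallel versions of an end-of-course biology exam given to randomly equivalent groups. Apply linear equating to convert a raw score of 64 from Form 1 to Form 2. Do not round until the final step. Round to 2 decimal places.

57.91

Linear equating: y = (SD_Y/SD_X)(x − M_X) + M_Y
y = (16.4/13.9)(64 − 39.5) + 29.0
y = 1.179856 × 24.5 + 29.0 = 28.9065 + 29.0 = 57.91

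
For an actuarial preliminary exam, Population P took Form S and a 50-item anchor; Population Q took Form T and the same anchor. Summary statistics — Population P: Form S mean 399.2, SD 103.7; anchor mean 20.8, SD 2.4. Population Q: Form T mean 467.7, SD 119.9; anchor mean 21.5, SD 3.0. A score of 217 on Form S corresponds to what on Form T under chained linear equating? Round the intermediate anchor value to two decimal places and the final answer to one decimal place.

271.1

Form S → anchor (Population P): v = (2.4/103.7)(217 − 399.2) + 20.8 = 16.58
anchor → Form T (Population Q): y = (119.9/3.0)(16.58 − 21.5) + 467.7 = 271.1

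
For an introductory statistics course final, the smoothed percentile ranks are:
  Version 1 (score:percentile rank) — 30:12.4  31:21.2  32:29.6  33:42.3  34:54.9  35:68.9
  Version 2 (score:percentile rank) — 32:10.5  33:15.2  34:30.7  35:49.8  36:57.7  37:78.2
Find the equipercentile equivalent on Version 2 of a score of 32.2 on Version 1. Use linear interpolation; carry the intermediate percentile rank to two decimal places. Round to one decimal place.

34.1

PR of 32.2 on Version 1: 29.6 + (32.2 − 32)/(33 − 32) × (42.3 − 29.6) = 32.14
On Version 2, PR 32.14 falls between score 34 (PR 30.7) and 35 (PR 49.8).
Interpolate: 34 + (32.14 − 30.7)/(49.8 − 30.7) × (35 − 34) = 34.1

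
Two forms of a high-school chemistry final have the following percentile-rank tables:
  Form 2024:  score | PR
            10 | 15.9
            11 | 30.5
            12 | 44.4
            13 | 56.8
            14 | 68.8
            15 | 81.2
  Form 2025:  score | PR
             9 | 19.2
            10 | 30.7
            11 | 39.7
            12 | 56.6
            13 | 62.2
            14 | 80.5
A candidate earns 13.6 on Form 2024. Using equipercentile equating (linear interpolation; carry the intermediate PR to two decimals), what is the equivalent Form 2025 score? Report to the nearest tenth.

13.1

PR of 13.6 on Form 2024: 56.8 + (13.6 − 13)/(14 − 13) × (68.8 − 56.8) = 64.00
On Form 2025, PR 64.00 falls between score 13 (PR 62.2) and 14 (PR 80.5).
Interpolate: 13 + (64.00 − 62.2)/(80.5 − 62.2) × (14 − 13) = 13.1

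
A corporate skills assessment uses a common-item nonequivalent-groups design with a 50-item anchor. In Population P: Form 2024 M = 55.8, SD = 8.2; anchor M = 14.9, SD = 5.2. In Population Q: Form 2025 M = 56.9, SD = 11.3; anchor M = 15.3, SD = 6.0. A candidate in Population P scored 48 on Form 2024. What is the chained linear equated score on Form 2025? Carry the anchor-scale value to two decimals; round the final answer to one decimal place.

Form 2024 → anchor (Population P): v = (5.2/8.2)(48 − 55.8) + 14.9 = 9.95
anchor → Form 2025 (Population Q): y = (11.3/6.0)(9.95 − 15.3) + 56.9 = 46.8

46.8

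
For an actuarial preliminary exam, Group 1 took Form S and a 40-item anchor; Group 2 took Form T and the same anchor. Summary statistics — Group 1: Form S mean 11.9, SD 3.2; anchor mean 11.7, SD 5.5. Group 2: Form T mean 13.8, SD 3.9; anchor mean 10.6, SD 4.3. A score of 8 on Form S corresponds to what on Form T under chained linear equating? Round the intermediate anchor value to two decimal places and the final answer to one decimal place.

8.7

Form S → anchor (Group 1): v = (5.5/3.2)(8 − 11.9) + 11.7 = 5.00
anchor → Form T (Group 2): y = (3.9/4.3)(5.00 − 10.6) + 13.8 = 8.7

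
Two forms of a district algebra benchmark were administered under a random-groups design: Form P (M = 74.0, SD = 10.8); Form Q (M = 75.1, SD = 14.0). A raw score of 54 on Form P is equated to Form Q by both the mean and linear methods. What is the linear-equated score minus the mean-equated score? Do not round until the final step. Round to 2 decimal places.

Mean-equated: 54 + (75.1 − 74.0) = 55.10
Linear-equated: (14.0/10.8)(54 − 74.0) + 75.1 = 49.174
Difference = 49.174 − 55.10 = -5.93

-5.93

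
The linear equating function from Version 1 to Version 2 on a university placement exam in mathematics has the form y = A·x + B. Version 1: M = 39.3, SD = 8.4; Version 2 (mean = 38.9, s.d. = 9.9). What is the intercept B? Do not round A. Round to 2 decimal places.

-7.42

A = SD_Y / SD_X = 9.9 / 8.4 = 1.178571
B = M_Y − A·M_X = 38.9 − 1.178571 × 39.3 = -7.42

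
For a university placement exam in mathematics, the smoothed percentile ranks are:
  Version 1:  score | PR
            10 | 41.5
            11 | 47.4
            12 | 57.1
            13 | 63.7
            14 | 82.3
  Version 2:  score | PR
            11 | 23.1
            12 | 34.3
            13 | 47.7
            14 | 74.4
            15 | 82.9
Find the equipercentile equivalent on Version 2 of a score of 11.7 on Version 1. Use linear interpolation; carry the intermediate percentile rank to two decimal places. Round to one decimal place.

13.2

PR of 11.7 on Version 1: 47.4 + (11.7 − 11)/(12 − 11) × (57.1 − 47.4) = 54.19
On Version 2, PR 54.19 falls between score 13 (PR 47.7) and 14 (PR 74.4).
Interpolate: 13 + (54.19 − 47.7)/(74.4 − 47.7) × (14 − 13) = 13.2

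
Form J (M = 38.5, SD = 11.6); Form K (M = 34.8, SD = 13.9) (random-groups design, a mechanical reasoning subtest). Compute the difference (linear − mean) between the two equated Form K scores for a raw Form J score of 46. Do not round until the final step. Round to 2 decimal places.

1.49

Mean-equated: 46 + (34.8 − 38.5) = 42.30
Linear-equated: (13.9/11.6)(46 − 38.5) + 34.8 = 43.787
Difference = 43.787 − 42.30 = 1.49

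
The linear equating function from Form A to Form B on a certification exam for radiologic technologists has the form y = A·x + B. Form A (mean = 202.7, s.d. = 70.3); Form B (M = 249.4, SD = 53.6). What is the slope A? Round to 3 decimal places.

0.762

A = SD_Y / SD_X = 53.6 / 70.3 = 0.762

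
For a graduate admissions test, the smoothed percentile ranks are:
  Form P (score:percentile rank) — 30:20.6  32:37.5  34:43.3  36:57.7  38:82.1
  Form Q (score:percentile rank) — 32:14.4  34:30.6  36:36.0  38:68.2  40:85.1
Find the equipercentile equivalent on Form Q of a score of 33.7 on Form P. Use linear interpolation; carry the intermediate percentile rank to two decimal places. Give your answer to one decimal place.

36.4

PR of 33.7 on Form P: 37.5 + (33.7 − 32)/(34 − 32) × (43.3 − 37.5) = 42.43
On Form Q, PR 42.43 falls between score 36 (PR 36.0) and 38 (PR 68.2).
Interpolate: 36 + (42.43 − 36.0)/(68.2 − 36.0) × (38 − 36) = 36.4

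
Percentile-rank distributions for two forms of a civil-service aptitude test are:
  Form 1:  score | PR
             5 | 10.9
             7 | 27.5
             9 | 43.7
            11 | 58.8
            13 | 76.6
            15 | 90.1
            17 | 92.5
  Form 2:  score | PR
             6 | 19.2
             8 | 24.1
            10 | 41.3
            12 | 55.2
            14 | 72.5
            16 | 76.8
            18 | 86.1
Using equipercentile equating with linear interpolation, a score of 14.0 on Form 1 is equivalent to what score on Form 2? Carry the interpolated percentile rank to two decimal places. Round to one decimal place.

PR of 14.0 on Form 1: 76.6 + (14.0 − 13)/(15 − 13) × (90.1 − 76.6) = 83.35
On Form 2, PR 83.35 falls between score 16 (PR 76.8) and 18 (PR 86.1).
Interpolate: 16 + (83.35 − 76.8)/(86.1 − 76.8) × (18 − 16) = 17.4

17.4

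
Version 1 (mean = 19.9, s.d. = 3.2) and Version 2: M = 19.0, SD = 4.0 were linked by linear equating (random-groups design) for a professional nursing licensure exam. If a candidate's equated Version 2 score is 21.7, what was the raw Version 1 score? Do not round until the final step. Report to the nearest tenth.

Invert y = (SD_Y/SD_X)(x − M_X) + M_Y:
x = (SD_X/SD_Y)(y − M_Y) + M_X = (3.2/4.0)(21.7 − 19.0) + 19.9
x = 0.800000 × 2.700 + 19.9 = 22.1

22.1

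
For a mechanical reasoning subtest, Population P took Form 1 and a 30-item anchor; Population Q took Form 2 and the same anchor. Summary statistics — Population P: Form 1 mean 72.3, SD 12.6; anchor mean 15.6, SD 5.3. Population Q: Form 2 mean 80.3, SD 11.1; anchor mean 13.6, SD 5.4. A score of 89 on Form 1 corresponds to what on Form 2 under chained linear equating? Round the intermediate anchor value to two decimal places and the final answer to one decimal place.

98.8

Form 1 → anchor (Population P): v = (5.3/12.6)(89 − 72.3) + 15.6 = 22.62
anchor → Form 2 (Population Q): y = (11.1/5.4)(22.62 − 13.6) + 80.3 = 98.8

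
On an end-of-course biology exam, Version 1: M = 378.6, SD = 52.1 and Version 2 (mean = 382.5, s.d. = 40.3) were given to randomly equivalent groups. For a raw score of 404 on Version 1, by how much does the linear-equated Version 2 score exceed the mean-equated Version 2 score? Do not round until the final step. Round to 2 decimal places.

Mean-equated: 404 + (382.5 − 378.6) = 407.90
Linear-equated: (40.3/52.1)(404 − 378.6) + 382.5 = 402.147
Difference = 402.147 − 407.90 = -5.75

-5.75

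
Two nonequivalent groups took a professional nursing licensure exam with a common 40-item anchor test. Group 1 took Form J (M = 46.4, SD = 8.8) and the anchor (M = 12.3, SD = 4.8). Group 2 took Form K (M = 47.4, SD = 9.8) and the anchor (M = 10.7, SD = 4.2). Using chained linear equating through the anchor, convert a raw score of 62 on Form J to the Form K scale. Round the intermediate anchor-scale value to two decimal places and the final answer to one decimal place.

Form J → anchor (Group 1): v = (4.8/8.8)(62 − 46.4) + 12.3 = 20.81
anchor → Form K (Group 2): y = (9.8/4.2)(20.81 − 10.7) + 47.4 = 71.0

71.0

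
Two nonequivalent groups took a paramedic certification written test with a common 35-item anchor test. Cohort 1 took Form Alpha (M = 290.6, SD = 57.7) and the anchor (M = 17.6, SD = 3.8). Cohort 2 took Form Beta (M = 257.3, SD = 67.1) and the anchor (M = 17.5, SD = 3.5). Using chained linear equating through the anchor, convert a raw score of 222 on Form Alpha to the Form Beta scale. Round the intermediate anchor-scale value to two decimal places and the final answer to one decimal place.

Form Alpha → anchor (Cohort 1): v = (3.8/57.7)(222 − 290.6) + 17.6 = 13.08
anchor → Form Beta (Cohort 2): y = (67.1/3.5)(13.08 − 17.5) + 257.3 = 172.6

172.6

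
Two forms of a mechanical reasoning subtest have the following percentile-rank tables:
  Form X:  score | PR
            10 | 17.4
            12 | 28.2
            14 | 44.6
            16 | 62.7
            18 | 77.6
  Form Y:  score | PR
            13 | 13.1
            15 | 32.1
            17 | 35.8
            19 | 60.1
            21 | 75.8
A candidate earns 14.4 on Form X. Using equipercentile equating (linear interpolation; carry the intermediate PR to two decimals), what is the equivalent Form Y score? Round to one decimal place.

18.0

PR of 14.4 on Form X: 44.6 + (14.4 − 14)/(16 − 14) × (62.7 − 44.6) = 48.22
On Form Y, PR 48.22 falls between score 17 (PR 35.8) and 19 (PR 60.1).
Interpolate: 17 + (48.22 − 35.8)/(60.1 − 35.8) × (19 − 17) = 18.0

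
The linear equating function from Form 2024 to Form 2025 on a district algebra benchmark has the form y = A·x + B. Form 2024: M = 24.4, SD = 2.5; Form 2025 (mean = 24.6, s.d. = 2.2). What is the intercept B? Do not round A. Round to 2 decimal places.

A = SD_Y / SD_X = 2.2 / 2.5 = 0.880000
B = M_Y − A·M_X = 24.6 − 0.880000 × 24.4 = 3.13

3.13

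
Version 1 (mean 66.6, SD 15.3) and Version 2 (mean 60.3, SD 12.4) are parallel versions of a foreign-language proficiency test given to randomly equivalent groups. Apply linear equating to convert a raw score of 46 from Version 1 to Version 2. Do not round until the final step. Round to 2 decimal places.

43.60

Linear equating: y = (SD_Y/SD_X)(x − M_X) + M_Y
y = (12.4/15.3)(46 − 66.6) + 60.3
y = 0.810458 × -20.6 + 60.3 = -16.6954 + 60.3 = 43.60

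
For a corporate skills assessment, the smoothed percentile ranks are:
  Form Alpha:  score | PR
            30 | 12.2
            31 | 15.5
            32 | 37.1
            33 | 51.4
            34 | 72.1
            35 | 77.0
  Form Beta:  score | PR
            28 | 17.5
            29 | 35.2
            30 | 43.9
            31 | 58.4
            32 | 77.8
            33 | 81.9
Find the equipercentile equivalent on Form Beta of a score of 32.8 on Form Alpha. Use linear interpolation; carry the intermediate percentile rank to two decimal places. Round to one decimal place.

30.3

PR of 32.8 on Form Alpha: 37.1 + (32.8 − 32)/(33 − 32) × (51.4 − 37.1) = 48.54
On Form Beta, PR 48.54 falls between score 30 (PR 43.9) and 31 (PR 58.4).
Interpolate: 30 + (48.54 − 43.9)/(58.4 − 43.9) × (31 − 30) = 30.3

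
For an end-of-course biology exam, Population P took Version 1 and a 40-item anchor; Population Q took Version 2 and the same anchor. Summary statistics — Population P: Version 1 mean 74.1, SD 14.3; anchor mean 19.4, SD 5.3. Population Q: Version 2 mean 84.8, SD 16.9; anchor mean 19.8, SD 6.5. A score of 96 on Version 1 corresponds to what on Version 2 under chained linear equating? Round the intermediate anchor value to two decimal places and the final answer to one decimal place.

104.9

Version 1 → anchor (Population P): v = (5.3/14.3)(96 − 74.1) + 19.4 = 27.52
anchor → Version 2 (Population Q): y = (16.9/6.5)(27.52 − 19.8) + 84.8 = 104.9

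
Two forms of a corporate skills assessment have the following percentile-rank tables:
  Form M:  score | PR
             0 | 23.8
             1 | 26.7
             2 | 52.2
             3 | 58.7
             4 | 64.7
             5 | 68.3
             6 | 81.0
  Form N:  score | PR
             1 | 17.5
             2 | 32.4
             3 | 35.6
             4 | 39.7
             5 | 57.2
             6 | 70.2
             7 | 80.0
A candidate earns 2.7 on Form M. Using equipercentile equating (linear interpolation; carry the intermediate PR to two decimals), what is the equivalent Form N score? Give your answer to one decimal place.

PR of 2.7 on Form M: 52.2 + (2.7 − 2)/(3 − 2) × (58.7 − 52.2) = 56.75
On Form N, PR 56.75 falls between score 4 (PR 39.7) and 5 (PR 57.2).
Interpolate: 4 + (56.75 − 39.7)/(57.2 − 39.7) × (5 − 4) = 5.0

5.0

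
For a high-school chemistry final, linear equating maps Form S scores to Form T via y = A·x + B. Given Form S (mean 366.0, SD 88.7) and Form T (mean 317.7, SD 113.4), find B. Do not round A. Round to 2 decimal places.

-150.22

A = SD_Y / SD_X = 113.4 / 88.7 = 1.278467
B = M_Y − A·M_X = 317.7 − 1.278467 × 366.0 = -150.22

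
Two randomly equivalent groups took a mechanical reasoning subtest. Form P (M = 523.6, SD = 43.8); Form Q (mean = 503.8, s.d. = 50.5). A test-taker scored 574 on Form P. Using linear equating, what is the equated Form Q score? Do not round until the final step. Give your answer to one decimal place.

561.9

Linear equating: y = (SD_Y/SD_X)(x − M_X) + M_Y
y = (50.5/43.8)(574 − 523.6) + 503.8
y = 1.152968 × 50.4 + 503.8 = 58.1096 + 503.8 = 561.9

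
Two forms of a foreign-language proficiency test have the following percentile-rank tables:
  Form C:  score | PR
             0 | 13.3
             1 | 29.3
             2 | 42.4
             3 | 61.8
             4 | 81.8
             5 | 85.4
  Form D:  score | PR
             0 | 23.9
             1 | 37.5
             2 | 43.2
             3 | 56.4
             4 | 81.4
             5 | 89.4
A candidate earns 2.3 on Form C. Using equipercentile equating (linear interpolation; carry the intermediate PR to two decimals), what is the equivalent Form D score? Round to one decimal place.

PR of 2.3 on Form C: 42.4 + (2.3 − 2)/(3 − 2) × (61.8 − 42.4) = 48.22
On Form D, PR 48.22 falls between score 2 (PR 43.2) and 3 (PR 56.4).
Interpolate: 2 + (48.22 − 43.2)/(56.4 − 43.2) × (3 − 2) = 2.4

2.4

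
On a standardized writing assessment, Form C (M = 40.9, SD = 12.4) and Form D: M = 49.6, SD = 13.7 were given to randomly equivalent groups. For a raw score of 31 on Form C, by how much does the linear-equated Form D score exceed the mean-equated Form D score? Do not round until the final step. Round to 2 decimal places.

Mean-equated: 31 + (49.6 − 40.9) = 39.70
Linear-equated: (13.7/12.4)(31 − 40.9) + 49.6 = 38.662
Difference = 38.662 − 39.70 = -1.04

-1.04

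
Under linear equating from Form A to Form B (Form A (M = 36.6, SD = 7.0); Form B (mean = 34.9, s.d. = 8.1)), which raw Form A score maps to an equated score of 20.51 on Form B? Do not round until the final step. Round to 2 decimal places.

Invert y = (SD_Y/SD_X)(x − M_X) + M_Y:
x = (SD_X/SD_Y)(y − M_Y) + M_X = (7.0/8.1)(20.51 − 34.9) + 36.6
x = 0.864198 × -14.390 + 36.6 = 24.16

24.16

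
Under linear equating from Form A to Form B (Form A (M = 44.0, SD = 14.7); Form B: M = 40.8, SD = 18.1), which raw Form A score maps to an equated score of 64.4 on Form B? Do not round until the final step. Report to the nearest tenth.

Invert y = (SD_Y/SD_X)(x − M_X) + M_Y:
x = (SD_X/SD_Y)(y − M_Y) + M_X = (14.7/18.1)(64.4 − 40.8) + 44.0
x = 0.812155 × 23.600 + 44.0 = 63.2

63.2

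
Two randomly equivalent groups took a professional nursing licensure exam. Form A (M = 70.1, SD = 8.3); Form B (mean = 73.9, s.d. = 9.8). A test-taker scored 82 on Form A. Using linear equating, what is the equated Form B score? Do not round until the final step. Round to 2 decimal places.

87.95

Linear equating: y = (SD_Y/SD_X)(x − M_X) + M_Y
y = (9.8/8.3)(82 − 70.1) + 73.9
y = 1.180723 × 11.9 + 73.9 = 14.0506 + 73.9 = 87.95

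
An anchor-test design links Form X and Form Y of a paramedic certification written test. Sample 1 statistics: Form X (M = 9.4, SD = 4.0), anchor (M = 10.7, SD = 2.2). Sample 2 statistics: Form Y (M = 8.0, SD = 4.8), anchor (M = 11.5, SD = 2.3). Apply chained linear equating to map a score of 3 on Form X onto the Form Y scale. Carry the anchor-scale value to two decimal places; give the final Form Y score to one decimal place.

Form X → anchor (Sample 1): v = (2.2/4.0)(3 − 9.4) + 10.7 = 7.18
anchor → Form Y (Sample 2): y = (4.8/2.3)(7.18 − 11.5) + 8.0 = -1.0

-1.0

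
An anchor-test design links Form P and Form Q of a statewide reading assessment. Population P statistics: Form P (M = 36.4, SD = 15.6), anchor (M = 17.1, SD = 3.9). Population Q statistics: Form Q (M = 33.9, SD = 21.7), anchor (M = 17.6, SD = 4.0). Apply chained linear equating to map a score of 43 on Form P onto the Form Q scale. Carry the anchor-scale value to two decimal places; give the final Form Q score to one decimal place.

40.1

Form P → anchor (Population P): v = (3.9/15.6)(43 − 36.4) + 17.1 = 18.75
anchor → Form Q (Population Q): y = (21.7/4.0)(18.75 − 17.6) + 33.9 = 40.1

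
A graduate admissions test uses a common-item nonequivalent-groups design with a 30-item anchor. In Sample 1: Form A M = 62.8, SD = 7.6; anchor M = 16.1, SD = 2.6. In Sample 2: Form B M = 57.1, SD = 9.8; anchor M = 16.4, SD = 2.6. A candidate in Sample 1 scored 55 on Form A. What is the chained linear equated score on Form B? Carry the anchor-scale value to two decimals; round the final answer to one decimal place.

45.9

Form A → anchor (Sample 1): v = (2.6/7.6)(55 − 62.8) + 16.1 = 13.43
anchor → Form B (Sample 2): y = (9.8/2.6)(13.43 − 16.4) + 57.1 = 45.9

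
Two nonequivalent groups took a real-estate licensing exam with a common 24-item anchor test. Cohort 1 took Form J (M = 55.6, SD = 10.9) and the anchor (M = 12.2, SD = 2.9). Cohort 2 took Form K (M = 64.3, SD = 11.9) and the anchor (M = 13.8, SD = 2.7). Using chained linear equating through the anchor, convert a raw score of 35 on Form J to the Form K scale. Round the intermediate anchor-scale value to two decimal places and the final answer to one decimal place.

Form J → anchor (Cohort 1): v = (2.9/10.9)(35 − 55.6) + 12.2 = 6.72
anchor → Form K (Cohort 2): y = (11.9/2.7)(6.72 − 13.8) + 64.3 = 33.1

33.1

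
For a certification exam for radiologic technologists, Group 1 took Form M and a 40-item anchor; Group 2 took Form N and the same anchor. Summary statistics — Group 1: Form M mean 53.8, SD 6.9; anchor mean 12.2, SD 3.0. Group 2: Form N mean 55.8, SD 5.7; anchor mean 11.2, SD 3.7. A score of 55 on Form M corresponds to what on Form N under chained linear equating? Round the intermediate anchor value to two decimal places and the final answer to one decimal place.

Form M → anchor (Group 1): v = (3.0/6.9)(55 − 53.8) + 12.2 = 12.72
anchor → Form N (Group 2): y = (5.7/3.7)(12.72 − 11.2) + 55.8 = 58.1

58.1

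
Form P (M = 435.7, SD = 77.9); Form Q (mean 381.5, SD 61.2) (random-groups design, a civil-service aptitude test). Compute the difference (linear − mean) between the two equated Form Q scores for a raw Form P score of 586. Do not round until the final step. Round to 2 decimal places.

-32.22

Mean-equated: 586 + (381.5 − 435.7) = 531.80
Linear-equated: (61.2/77.9)(586 − 435.7) + 381.5 = 499.579
Difference = 499.579 − 531.80 = -32.22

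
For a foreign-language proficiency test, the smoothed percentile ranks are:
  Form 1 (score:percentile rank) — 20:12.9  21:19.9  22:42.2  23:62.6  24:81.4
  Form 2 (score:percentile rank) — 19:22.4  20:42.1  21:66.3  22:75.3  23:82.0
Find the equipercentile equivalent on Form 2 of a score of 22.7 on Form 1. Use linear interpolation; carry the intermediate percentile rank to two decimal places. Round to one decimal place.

PR of 22.7 on Form 1: 42.2 + (22.7 − 22)/(23 − 22) × (62.6 − 42.2) = 56.48
On Form 2, PR 56.48 falls between score 20 (PR 42.1) and 21 (PR 66.3).
Interpolate: 20 + (56.48 − 42.1)/(66.3 − 42.1) × (21 − 20) = 20.6

20.6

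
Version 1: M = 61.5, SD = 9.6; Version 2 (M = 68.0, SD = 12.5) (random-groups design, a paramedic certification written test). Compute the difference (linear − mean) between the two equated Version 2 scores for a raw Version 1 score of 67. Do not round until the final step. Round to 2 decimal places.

1.66

Mean-equated: 67 + (68.0 − 61.5) = 73.50
Linear-equated: (12.5/9.6)(67 − 61.5) + 68.0 = 75.161
Difference = 75.161 − 73.50 = 1.66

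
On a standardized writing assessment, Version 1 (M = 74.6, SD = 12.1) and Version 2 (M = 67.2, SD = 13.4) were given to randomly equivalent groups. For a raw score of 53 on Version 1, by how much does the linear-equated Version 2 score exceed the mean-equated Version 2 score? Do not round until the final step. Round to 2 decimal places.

-2.32

Mean-equated: 53 + (67.2 − 74.6) = 45.60
Linear-equated: (13.4/12.1)(53 − 74.6) + 67.2 = 43.279
Difference = 43.279 − 45.60 = -2.32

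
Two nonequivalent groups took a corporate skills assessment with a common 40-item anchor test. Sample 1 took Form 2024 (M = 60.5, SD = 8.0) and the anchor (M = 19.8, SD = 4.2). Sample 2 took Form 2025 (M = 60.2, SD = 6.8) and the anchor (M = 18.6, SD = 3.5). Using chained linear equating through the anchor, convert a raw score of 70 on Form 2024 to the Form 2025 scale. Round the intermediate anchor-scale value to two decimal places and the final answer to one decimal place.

Form 2024 → anchor (Sample 1): v = (4.2/8.0)(70 − 60.5) + 19.8 = 24.79
anchor → Form 2025 (Sample 2): y = (6.8/3.5)(24.79 − 18.6) + 60.2 = 72.2

72.2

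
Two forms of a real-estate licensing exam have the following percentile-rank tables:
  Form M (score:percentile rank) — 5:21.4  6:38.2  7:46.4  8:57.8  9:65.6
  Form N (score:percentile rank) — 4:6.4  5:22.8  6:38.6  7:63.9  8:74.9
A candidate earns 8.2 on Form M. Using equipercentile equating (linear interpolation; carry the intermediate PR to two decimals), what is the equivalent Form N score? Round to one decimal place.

6.8

PR of 8.2 on Form M: 57.8 + (8.2 − 8)/(9 − 8) × (65.6 − 57.8) = 59.36
On Form N, PR 59.36 falls between score 6 (PR 38.6) and 7 (PR 63.9).
Interpolate: 6 + (59.36 − 38.6)/(63.9 − 38.6) × (7 − 6) = 6.8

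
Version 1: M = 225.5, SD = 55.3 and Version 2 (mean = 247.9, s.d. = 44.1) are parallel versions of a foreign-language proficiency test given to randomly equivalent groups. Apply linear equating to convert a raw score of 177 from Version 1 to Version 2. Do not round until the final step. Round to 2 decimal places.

209.22

Linear equating: y = (SD_Y/SD_X)(x − M_X) + M_Y
y = (44.1/55.3)(177 − 225.5) + 247.9
y = 0.797468 × -48.5 + 247.9 = -38.6772 + 247.9 = 209.22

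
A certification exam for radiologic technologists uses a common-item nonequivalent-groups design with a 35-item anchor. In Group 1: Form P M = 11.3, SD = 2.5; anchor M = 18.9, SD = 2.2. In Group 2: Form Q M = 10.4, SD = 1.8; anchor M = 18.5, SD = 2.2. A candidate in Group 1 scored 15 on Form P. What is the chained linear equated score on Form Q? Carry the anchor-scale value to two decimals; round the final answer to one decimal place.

Form P → anchor (Group 1): v = (2.2/2.5)(15 − 11.3) + 18.9 = 22.16
anchor → Form Q (Group 2): y = (1.8/2.2)(22.16 − 18.5) + 10.4 = 13.4

13.4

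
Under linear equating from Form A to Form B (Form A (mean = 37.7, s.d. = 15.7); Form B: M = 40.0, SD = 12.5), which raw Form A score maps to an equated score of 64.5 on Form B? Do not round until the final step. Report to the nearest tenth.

Invert y = (SD_Y/SD_X)(x − M_X) + M_Y:
x = (SD_X/SD_Y)(y − M_Y) + M_X = (15.7/12.5)(64.5 − 40.0) + 37.7
x = 1.256000 × 24.500 + 37.7 = 68.5

68.5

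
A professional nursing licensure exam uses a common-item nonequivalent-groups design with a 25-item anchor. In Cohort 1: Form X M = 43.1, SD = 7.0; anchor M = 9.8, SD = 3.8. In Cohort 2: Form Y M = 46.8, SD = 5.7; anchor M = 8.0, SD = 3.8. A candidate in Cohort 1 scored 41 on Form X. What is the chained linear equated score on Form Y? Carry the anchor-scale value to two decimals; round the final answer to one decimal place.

47.8

Form X → anchor (Cohort 1): v = (3.8/7.0)(41 − 43.1) + 9.8 = 8.66
anchor → Form Y (Cohort 2): y = (5.7/3.8)(8.66 − 8.0) + 46.8 = 47.8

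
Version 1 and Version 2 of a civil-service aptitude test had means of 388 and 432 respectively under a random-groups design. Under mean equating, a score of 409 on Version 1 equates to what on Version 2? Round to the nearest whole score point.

453

Mean equating: y = x + (M_Y − M_X) = 409 + (432 − 388) = 453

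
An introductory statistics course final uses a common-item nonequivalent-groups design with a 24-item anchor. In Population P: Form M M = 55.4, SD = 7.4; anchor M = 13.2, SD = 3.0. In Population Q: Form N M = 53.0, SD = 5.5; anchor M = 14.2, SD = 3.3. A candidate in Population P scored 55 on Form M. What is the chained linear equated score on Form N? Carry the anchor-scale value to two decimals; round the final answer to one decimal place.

51.1

Form M → anchor (Population P): v = (3.0/7.4)(55 − 55.4) + 13.2 = 13.04
anchor → Form N (Population Q): y = (5.5/3.3)(13.04 − 14.2) + 53.0 = 51.1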